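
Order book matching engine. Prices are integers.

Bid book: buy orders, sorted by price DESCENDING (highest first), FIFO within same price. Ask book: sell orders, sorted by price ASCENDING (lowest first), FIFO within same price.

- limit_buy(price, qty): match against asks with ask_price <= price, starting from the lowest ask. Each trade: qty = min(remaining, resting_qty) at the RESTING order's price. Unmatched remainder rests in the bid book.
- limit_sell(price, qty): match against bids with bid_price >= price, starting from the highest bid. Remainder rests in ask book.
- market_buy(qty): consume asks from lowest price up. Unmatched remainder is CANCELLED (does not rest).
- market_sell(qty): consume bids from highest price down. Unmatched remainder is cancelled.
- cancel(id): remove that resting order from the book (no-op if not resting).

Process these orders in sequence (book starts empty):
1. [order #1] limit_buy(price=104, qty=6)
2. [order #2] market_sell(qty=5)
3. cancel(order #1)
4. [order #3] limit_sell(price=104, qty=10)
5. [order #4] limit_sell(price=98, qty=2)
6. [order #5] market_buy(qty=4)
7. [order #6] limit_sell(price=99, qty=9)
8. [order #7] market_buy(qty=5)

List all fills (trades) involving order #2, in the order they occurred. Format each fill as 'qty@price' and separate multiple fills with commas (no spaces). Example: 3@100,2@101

Answer: 5@104

Derivation:
After op 1 [order #1] limit_buy(price=104, qty=6): fills=none; bids=[#1:6@104] asks=[-]
After op 2 [order #2] market_sell(qty=5): fills=#1x#2:5@104; bids=[#1:1@104] asks=[-]
After op 3 cancel(order #1): fills=none; bids=[-] asks=[-]
After op 4 [order #3] limit_sell(price=104, qty=10): fills=none; bids=[-] asks=[#3:10@104]
After op 5 [order #4] limit_sell(price=98, qty=2): fills=none; bids=[-] asks=[#4:2@98 #3:10@104]
After op 6 [order #5] market_buy(qty=4): fills=#5x#4:2@98 #5x#3:2@104; bids=[-] asks=[#3:8@104]
After op 7 [order #6] limit_sell(price=99, qty=9): fills=none; bids=[-] asks=[#6:9@99 #3:8@104]
After op 8 [order #7] market_buy(qty=5): fills=#7x#6:5@99; bids=[-] asks=[#6:4@99 #3:8@104]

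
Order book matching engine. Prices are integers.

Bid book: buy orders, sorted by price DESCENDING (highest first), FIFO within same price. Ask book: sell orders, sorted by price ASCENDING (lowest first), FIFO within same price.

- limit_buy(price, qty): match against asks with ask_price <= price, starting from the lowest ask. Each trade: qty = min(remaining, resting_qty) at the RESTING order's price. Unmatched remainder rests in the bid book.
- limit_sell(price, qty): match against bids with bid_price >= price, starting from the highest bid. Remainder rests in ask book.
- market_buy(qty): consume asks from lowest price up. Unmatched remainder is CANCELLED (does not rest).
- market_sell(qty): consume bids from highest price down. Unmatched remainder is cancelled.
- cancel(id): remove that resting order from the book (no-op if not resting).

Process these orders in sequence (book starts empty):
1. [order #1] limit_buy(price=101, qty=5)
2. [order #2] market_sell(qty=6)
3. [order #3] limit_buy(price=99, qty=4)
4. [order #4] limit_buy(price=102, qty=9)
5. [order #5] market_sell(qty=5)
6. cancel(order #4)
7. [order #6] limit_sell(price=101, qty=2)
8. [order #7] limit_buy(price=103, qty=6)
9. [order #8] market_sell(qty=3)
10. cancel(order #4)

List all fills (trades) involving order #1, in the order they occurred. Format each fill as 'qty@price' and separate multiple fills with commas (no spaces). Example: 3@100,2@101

After op 1 [order #1] limit_buy(price=101, qty=5): fills=none; bids=[#1:5@101] asks=[-]
After op 2 [order #2] market_sell(qty=6): fills=#1x#2:5@101; bids=[-] asks=[-]
After op 3 [order #3] limit_buy(price=99, qty=4): fills=none; bids=[#3:4@99] asks=[-]
After op 4 [order #4] limit_buy(price=102, qty=9): fills=none; bids=[#4:9@102 #3:4@99] asks=[-]
After op 5 [order #5] market_sell(qty=5): fills=#4x#5:5@102; bids=[#4:4@102 #3:4@99] asks=[-]
After op 6 cancel(order #4): fills=none; bids=[#3:4@99] asks=[-]
After op 7 [order #6] limit_sell(price=101, qty=2): fills=none; bids=[#3:4@99] asks=[#6:2@101]
After op 8 [order #7] limit_buy(price=103, qty=6): fills=#7x#6:2@101; bids=[#7:4@103 #3:4@99] asks=[-]
After op 9 [order #8] market_sell(qty=3): fills=#7x#8:3@103; bids=[#7:1@103 #3:4@99] asks=[-]
After op 10 cancel(order #4): fills=none; bids=[#7:1@103 #3:4@99] asks=[-]

Answer: 5@101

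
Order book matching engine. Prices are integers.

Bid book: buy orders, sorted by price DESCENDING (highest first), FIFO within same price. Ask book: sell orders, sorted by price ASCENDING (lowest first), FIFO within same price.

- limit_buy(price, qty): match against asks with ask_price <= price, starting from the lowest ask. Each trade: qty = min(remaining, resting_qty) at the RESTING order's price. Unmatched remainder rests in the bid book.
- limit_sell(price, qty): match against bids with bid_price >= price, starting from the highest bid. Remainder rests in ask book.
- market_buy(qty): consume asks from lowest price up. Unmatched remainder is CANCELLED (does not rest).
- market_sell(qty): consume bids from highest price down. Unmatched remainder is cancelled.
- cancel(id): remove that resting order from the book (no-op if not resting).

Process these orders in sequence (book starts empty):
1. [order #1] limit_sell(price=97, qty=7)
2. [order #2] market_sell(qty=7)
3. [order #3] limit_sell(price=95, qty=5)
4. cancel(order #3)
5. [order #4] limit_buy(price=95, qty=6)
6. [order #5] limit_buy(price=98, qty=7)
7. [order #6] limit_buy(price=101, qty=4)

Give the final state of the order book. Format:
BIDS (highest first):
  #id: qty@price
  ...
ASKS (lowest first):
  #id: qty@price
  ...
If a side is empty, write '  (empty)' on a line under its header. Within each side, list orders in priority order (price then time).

After op 1 [order #1] limit_sell(price=97, qty=7): fills=none; bids=[-] asks=[#1:7@97]
After op 2 [order #2] market_sell(qty=7): fills=none; bids=[-] asks=[#1:7@97]
After op 3 [order #3] limit_sell(price=95, qty=5): fills=none; bids=[-] asks=[#3:5@95 #1:7@97]
After op 4 cancel(order #3): fills=none; bids=[-] asks=[#1:7@97]
After op 5 [order #4] limit_buy(price=95, qty=6): fills=none; bids=[#4:6@95] asks=[#1:7@97]
After op 6 [order #5] limit_buy(price=98, qty=7): fills=#5x#1:7@97; bids=[#4:6@95] asks=[-]
After op 7 [order #6] limit_buy(price=101, qty=4): fills=none; bids=[#6:4@101 #4:6@95] asks=[-]

Answer: BIDS (highest first):
  #6: 4@101
  #4: 6@95
ASKS (lowest first):
  (empty)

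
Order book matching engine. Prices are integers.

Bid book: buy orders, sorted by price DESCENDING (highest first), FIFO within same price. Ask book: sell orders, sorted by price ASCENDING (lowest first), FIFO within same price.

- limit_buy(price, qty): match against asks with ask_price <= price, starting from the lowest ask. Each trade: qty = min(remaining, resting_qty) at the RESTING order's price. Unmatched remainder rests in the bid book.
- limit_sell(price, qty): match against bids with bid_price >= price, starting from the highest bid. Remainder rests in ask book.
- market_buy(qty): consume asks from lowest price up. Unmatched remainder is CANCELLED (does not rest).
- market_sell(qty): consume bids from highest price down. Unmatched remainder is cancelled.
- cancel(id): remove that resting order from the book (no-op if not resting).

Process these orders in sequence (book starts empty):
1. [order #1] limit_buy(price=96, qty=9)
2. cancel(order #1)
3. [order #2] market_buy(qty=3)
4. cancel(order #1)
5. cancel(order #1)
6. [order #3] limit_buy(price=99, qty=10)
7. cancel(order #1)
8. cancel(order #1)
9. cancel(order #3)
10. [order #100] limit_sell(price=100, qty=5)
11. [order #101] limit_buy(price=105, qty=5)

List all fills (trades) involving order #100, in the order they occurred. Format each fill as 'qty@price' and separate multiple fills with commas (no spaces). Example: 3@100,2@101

Answer: 5@100

Derivation:
After op 1 [order #1] limit_buy(price=96, qty=9): fills=none; bids=[#1:9@96] asks=[-]
After op 2 cancel(order #1): fills=none; bids=[-] asks=[-]
After op 3 [order #2] market_buy(qty=3): fills=none; bids=[-] asks=[-]
After op 4 cancel(order #1): fills=none; bids=[-] asks=[-]
After op 5 cancel(order #1): fills=none; bids=[-] asks=[-]
After op 6 [order #3] limit_buy(price=99, qty=10): fills=none; bids=[#3:10@99] asks=[-]
After op 7 cancel(order #1): fills=none; bids=[#3:10@99] asks=[-]
After op 8 cancel(order #1): fills=none; bids=[#3:10@99] asks=[-]
After op 9 cancel(order #3): fills=none; bids=[-] asks=[-]
After op 10 [order #100] limit_sell(price=100, qty=5): fills=none; bids=[-] asks=[#100:5@100]
After op 11 [order #101] limit_buy(price=105, qty=5): fills=#101x#100:5@100; bids=[-] asks=[-]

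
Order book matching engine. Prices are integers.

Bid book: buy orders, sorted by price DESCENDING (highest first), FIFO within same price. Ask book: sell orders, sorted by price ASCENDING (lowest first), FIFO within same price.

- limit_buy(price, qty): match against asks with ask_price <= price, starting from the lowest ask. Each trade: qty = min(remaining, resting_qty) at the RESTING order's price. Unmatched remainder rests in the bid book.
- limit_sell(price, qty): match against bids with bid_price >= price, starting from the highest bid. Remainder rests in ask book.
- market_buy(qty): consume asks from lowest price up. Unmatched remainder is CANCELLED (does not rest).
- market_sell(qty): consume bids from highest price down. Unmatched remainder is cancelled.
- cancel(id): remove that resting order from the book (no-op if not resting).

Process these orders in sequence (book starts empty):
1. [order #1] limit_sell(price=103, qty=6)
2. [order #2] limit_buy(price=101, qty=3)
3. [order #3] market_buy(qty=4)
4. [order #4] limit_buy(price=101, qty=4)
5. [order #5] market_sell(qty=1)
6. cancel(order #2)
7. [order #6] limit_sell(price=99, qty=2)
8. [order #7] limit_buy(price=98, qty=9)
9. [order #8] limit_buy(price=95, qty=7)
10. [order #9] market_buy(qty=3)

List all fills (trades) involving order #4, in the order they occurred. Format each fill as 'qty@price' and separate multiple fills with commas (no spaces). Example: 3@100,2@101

Answer: 2@101

Derivation:
After op 1 [order #1] limit_sell(price=103, qty=6): fills=none; bids=[-] asks=[#1:6@103]
After op 2 [order #2] limit_buy(price=101, qty=3): fills=none; bids=[#2:3@101] asks=[#1:6@103]
After op 3 [order #3] market_buy(qty=4): fills=#3x#1:4@103; bids=[#2:3@101] asks=[#1:2@103]
After op 4 [order #4] limit_buy(price=101, qty=4): fills=none; bids=[#2:3@101 #4:4@101] asks=[#1:2@103]
After op 5 [order #5] market_sell(qty=1): fills=#2x#5:1@101; bids=[#2:2@101 #4:4@101] asks=[#1:2@103]
After op 6 cancel(order #2): fills=none; bids=[#4:4@101] asks=[#1:2@103]
After op 7 [order #6] limit_sell(price=99, qty=2): fills=#4x#6:2@101; bids=[#4:2@101] asks=[#1:2@103]
After op 8 [order #7] limit_buy(price=98, qty=9): fills=none; bids=[#4:2@101 #7:9@98] asks=[#1:2@103]
After op 9 [order #8] limit_buy(price=95, qty=7): fills=none; bids=[#4:2@101 #7:9@98 #8:7@95] asks=[#1:2@103]
After op 10 [order #9] market_buy(qty=3): fills=#9x#1:2@103; bids=[#4:2@101 #7:9@98 #8:7@95] asks=[-]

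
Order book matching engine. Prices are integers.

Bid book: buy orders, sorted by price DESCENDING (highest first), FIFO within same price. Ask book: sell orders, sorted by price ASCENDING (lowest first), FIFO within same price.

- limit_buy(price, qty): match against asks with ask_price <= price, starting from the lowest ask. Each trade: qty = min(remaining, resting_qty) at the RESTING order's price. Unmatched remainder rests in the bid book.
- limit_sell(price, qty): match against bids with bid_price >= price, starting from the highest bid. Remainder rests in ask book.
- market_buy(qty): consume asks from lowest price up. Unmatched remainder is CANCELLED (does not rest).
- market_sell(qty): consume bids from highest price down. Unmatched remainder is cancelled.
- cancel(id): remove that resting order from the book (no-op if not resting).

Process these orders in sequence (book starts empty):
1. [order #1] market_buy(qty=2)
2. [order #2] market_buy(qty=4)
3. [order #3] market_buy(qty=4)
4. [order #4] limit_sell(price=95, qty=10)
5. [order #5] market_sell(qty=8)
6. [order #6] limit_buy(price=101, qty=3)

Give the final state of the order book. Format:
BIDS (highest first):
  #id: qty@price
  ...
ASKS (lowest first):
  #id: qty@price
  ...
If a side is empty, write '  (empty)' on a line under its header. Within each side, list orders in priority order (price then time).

Answer: BIDS (highest first):
  (empty)
ASKS (lowest first):
  #4: 7@95

Derivation:
After op 1 [order #1] market_buy(qty=2): fills=none; bids=[-] asks=[-]
After op 2 [order #2] market_buy(qty=4): fills=none; bids=[-] asks=[-]
After op 3 [order #3] market_buy(qty=4): fills=none; bids=[-] asks=[-]
After op 4 [order #4] limit_sell(price=95, qty=10): fills=none; bids=[-] asks=[#4:10@95]
After op 5 [order #5] market_sell(qty=8): fills=none; bids=[-] asks=[#4:10@95]
After op 6 [order #6] limit_buy(price=101, qty=3): fills=#6x#4:3@95; bids=[-] asks=[#4:7@95]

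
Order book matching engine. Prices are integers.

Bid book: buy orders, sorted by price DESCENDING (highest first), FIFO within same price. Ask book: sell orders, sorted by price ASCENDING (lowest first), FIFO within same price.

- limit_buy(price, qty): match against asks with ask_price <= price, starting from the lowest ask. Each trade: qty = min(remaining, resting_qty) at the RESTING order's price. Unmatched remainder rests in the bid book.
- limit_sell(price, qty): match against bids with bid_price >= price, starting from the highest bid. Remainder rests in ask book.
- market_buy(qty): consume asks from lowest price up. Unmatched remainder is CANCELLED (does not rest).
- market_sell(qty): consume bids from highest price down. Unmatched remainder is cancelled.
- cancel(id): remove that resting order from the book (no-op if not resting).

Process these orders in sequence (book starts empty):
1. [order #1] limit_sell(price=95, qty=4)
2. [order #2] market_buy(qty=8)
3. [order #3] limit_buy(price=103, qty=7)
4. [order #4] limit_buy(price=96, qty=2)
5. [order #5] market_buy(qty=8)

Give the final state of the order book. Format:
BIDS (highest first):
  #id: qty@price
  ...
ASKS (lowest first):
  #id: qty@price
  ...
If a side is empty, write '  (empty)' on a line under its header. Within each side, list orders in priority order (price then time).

Answer: BIDS (highest first):
  #3: 7@103
  #4: 2@96
ASKS (lowest first):
  (empty)

Derivation:
After op 1 [order #1] limit_sell(price=95, qty=4): fills=none; bids=[-] asks=[#1:4@95]
After op 2 [order #2] market_buy(qty=8): fills=#2x#1:4@95; bids=[-] asks=[-]
After op 3 [order #3] limit_buy(price=103, qty=7): fills=none; bids=[#3:7@103] asks=[-]
After op 4 [order #4] limit_buy(price=96, qty=2): fills=none; bids=[#3:7@103 #4:2@96] asks=[-]
After op 5 [order #5] market_buy(qty=8): fills=none; bids=[#3:7@103 #4:2@96] asks=[-]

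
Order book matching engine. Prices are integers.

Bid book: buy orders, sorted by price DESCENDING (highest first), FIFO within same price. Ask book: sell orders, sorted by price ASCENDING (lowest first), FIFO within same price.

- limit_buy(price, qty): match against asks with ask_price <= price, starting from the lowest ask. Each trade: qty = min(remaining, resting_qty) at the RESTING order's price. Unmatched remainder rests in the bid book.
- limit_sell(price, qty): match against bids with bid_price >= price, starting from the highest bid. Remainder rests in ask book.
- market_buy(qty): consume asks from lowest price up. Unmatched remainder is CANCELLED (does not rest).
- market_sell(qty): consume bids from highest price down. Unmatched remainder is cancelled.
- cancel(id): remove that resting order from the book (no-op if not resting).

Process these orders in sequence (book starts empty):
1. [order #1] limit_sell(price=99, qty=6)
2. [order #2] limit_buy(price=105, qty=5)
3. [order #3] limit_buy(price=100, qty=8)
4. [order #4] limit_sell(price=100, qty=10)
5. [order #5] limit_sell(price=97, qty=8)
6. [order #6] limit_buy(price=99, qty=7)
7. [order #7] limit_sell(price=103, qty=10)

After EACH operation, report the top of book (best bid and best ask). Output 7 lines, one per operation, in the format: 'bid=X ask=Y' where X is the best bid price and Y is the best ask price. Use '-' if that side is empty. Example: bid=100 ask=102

After op 1 [order #1] limit_sell(price=99, qty=6): fills=none; bids=[-] asks=[#1:6@99]
After op 2 [order #2] limit_buy(price=105, qty=5): fills=#2x#1:5@99; bids=[-] asks=[#1:1@99]
After op 3 [order #3] limit_buy(price=100, qty=8): fills=#3x#1:1@99; bids=[#3:7@100] asks=[-]
After op 4 [order #4] limit_sell(price=100, qty=10): fills=#3x#4:7@100; bids=[-] asks=[#4:3@100]
After op 5 [order #5] limit_sell(price=97, qty=8): fills=none; bids=[-] asks=[#5:8@97 #4:3@100]
After op 6 [order #6] limit_buy(price=99, qty=7): fills=#6x#5:7@97; bids=[-] asks=[#5:1@97 #4:3@100]
After op 7 [order #7] limit_sell(price=103, qty=10): fills=none; bids=[-] asks=[#5:1@97 #4:3@100 #7:10@103]

Answer: bid=- ask=99
bid=- ask=99
bid=100 ask=-
bid=- ask=100
bid=- ask=97
bid=- ask=97
bid=- ask=97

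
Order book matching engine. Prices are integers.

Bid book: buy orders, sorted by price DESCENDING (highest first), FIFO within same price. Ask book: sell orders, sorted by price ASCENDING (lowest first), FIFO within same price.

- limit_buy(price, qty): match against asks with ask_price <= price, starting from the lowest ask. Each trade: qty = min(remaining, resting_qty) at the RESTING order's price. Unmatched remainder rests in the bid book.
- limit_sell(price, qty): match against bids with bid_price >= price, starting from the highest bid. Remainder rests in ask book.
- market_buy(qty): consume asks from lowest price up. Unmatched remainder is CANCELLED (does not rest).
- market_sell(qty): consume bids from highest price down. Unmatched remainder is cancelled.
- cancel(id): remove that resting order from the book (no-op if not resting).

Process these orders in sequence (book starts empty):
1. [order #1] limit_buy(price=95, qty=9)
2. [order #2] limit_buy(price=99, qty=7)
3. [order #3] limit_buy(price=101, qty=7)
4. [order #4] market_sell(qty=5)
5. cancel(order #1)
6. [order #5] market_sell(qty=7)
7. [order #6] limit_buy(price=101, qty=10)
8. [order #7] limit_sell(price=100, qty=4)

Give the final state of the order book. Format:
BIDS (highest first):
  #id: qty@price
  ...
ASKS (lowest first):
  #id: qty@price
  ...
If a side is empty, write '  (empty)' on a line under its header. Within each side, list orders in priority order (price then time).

After op 1 [order #1] limit_buy(price=95, qty=9): fills=none; bids=[#1:9@95] asks=[-]
After op 2 [order #2] limit_buy(price=99, qty=7): fills=none; bids=[#2:7@99 #1:9@95] asks=[-]
After op 3 [order #3] limit_buy(price=101, qty=7): fills=none; bids=[#3:7@101 #2:7@99 #1:9@95] asks=[-]
After op 4 [order #4] market_sell(qty=5): fills=#3x#4:5@101; bids=[#3:2@101 #2:7@99 #1:9@95] asks=[-]
After op 5 cancel(order #1): fills=none; bids=[#3:2@101 #2:7@99] asks=[-]
After op 6 [order #5] market_sell(qty=7): fills=#3x#5:2@101 #2x#5:5@99; bids=[#2:2@99] asks=[-]
After op 7 [order #6] limit_buy(price=101, qty=10): fills=none; bids=[#6:10@101 #2:2@99] asks=[-]
After op 8 [order #7] limit_sell(price=100, qty=4): fills=#6x#7:4@101; bids=[#6:6@101 #2:2@99] asks=[-]

Answer: BIDS (highest first):
  #6: 6@101
  #2: 2@99
ASKS (lowest first):
  (empty)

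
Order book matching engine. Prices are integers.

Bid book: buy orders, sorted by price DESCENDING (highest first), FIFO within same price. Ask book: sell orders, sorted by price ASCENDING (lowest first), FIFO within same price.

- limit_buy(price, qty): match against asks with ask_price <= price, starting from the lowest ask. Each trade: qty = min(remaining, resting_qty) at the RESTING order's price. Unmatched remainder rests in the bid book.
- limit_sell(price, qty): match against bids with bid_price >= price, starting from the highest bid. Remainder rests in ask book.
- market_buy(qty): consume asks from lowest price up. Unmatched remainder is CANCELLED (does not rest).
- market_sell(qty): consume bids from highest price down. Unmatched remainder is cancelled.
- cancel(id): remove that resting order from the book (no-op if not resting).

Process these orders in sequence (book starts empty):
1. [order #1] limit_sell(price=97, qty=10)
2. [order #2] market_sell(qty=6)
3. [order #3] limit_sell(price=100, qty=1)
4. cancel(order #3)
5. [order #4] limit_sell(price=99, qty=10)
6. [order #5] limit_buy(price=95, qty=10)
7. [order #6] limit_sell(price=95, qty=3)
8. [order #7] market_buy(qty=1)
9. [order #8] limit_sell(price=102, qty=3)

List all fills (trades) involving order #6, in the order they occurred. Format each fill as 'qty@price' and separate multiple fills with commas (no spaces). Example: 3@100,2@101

Answer: 3@95

Derivation:
After op 1 [order #1] limit_sell(price=97, qty=10): fills=none; bids=[-] asks=[#1:10@97]
After op 2 [order #2] market_sell(qty=6): fills=none; bids=[-] asks=[#1:10@97]
After op 3 [order #3] limit_sell(price=100, qty=1): fills=none; bids=[-] asks=[#1:10@97 #3:1@100]
After op 4 cancel(order #3): fills=none; bids=[-] asks=[#1:10@97]
After op 5 [order #4] limit_sell(price=99, qty=10): fills=none; bids=[-] asks=[#1:10@97 #4:10@99]
After op 6 [order #5] limit_buy(price=95, qty=10): fills=none; bids=[#5:10@95] asks=[#1:10@97 #4:10@99]
After op 7 [order #6] limit_sell(price=95, qty=3): fills=#5x#6:3@95; bids=[#5:7@95] asks=[#1:10@97 #4:10@99]
After op 8 [order #7] market_buy(qty=1): fills=#7x#1:1@97; bids=[#5:7@95] asks=[#1:9@97 #4:10@99]
After op 9 [order #8] limit_sell(price=102, qty=3): fills=none; bids=[#5:7@95] asks=[#1:9@97 #4:10@99 #8:3@102]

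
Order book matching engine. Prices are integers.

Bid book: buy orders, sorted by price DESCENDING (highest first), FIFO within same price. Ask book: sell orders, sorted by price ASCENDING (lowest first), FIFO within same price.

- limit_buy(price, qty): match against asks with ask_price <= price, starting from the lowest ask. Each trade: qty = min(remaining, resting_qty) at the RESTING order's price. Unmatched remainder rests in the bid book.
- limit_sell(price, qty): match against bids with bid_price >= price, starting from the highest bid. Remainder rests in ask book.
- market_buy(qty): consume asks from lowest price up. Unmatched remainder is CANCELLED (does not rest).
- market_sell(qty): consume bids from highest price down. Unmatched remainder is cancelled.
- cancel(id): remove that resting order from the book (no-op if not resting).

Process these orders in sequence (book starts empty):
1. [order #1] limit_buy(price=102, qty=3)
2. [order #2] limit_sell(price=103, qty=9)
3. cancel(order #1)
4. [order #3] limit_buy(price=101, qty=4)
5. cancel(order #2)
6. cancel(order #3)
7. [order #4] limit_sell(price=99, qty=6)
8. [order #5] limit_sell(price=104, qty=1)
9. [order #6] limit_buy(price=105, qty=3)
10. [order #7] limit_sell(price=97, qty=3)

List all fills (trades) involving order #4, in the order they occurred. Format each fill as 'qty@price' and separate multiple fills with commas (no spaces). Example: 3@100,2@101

After op 1 [order #1] limit_buy(price=102, qty=3): fills=none; bids=[#1:3@102] asks=[-]
After op 2 [order #2] limit_sell(price=103, qty=9): fills=none; bids=[#1:3@102] asks=[#2:9@103]
After op 3 cancel(order #1): fills=none; bids=[-] asks=[#2:9@103]
After op 4 [order #3] limit_buy(price=101, qty=4): fills=none; bids=[#3:4@101] asks=[#2:9@103]
After op 5 cancel(order #2): fills=none; bids=[#3:4@101] asks=[-]
After op 6 cancel(order #3): fills=none; bids=[-] asks=[-]
After op 7 [order #4] limit_sell(price=99, qty=6): fills=none; bids=[-] asks=[#4:6@99]
After op 8 [order #5] limit_sell(price=104, qty=1): fills=none; bids=[-] asks=[#4:6@99 #5:1@104]
After op 9 [order #6] limit_buy(price=105, qty=3): fills=#6x#4:3@99; bids=[-] asks=[#4:3@99 #5:1@104]
After op 10 [order #7] limit_sell(price=97, qty=3): fills=none; bids=[-] asks=[#7:3@97 #4:3@99 #5:1@104]

Answer: 3@99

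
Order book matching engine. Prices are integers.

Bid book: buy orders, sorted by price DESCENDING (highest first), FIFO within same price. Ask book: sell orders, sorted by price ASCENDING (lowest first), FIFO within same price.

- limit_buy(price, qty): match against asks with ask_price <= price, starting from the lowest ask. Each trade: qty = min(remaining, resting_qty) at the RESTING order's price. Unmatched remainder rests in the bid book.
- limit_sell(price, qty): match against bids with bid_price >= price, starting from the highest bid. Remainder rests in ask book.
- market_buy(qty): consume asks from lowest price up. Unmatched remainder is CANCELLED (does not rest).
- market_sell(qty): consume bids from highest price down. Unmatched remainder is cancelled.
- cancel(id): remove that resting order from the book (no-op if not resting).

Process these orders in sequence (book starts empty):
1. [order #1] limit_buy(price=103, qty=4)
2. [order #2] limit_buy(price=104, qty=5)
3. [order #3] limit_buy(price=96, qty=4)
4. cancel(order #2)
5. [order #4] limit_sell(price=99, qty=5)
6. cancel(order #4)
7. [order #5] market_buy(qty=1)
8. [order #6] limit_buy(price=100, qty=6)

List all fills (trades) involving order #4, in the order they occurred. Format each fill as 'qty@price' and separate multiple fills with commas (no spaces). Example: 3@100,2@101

Answer: 4@103

Derivation:
After op 1 [order #1] limit_buy(price=103, qty=4): fills=none; bids=[#1:4@103] asks=[-]
After op 2 [order #2] limit_buy(price=104, qty=5): fills=none; bids=[#2:5@104 #1:4@103] asks=[-]
After op 3 [order #3] limit_buy(price=96, qty=4): fills=none; bids=[#2:5@104 #1:4@103 #3:4@96] asks=[-]
After op 4 cancel(order #2): fills=none; bids=[#1:4@103 #3:4@96] asks=[-]
After op 5 [order #4] limit_sell(price=99, qty=5): fills=#1x#4:4@103; bids=[#3:4@96] asks=[#4:1@99]
After op 6 cancel(order #4): fills=none; bids=[#3:4@96] asks=[-]
After op 7 [order #5] market_buy(qty=1): fills=none; bids=[#3:4@96] asks=[-]
After op 8 [order #6] limit_buy(price=100, qty=6): fills=none; bids=[#6:6@100 #3:4@96] asks=[-]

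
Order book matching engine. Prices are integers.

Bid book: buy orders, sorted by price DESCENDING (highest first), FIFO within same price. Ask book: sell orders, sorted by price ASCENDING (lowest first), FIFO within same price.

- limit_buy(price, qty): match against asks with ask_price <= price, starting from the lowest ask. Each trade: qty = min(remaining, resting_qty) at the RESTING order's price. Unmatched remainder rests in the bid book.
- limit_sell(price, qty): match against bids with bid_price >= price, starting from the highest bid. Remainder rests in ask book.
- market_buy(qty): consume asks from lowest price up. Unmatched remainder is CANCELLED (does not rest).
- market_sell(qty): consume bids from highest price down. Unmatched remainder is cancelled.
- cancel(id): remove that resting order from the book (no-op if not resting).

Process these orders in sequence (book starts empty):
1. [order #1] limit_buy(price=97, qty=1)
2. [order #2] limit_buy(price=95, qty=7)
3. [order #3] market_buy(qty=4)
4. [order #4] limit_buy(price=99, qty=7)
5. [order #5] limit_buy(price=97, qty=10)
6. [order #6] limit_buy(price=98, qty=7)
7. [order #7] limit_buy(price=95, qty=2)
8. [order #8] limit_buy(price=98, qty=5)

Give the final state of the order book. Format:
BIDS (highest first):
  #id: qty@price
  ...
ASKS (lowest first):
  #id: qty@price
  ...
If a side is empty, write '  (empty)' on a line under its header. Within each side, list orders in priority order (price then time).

Answer: BIDS (highest first):
  #4: 7@99
  #6: 7@98
  #8: 5@98
  #1: 1@97
  #5: 10@97
  #2: 7@95
  #7: 2@95
ASKS (lowest first):
  (empty)

Derivation:
After op 1 [order #1] limit_buy(price=97, qty=1): fills=none; bids=[#1:1@97] asks=[-]
After op 2 [order #2] limit_buy(price=95, qty=7): fills=none; bids=[#1:1@97 #2:7@95] asks=[-]
After op 3 [order #3] market_buy(qty=4): fills=none; bids=[#1:1@97 #2:7@95] asks=[-]
After op 4 [order #4] limit_buy(price=99, qty=7): fills=none; bids=[#4:7@99 #1:1@97 #2:7@95] asks=[-]
After op 5 [order #5] limit_buy(price=97, qty=10): fills=none; bids=[#4:7@99 #1:1@97 #5:10@97 #2:7@95] asks=[-]
After op 6 [order #6] limit_buy(price=98, qty=7): fills=none; bids=[#4:7@99 #6:7@98 #1:1@97 #5:10@97 #2:7@95] asks=[-]
After op 7 [order #7] limit_buy(price=95, qty=2): fills=none; bids=[#4:7@99 #6:7@98 #1:1@97 #5:10@97 #2:7@95 #7:2@95] asks=[-]
After op 8 [order #8] limit_buy(price=98, qty=5): fills=none; bids=[#4:7@99 #6:7@98 #8:5@98 #1:1@97 #5:10@97 #2:7@95 #7:2@95] asks=[-]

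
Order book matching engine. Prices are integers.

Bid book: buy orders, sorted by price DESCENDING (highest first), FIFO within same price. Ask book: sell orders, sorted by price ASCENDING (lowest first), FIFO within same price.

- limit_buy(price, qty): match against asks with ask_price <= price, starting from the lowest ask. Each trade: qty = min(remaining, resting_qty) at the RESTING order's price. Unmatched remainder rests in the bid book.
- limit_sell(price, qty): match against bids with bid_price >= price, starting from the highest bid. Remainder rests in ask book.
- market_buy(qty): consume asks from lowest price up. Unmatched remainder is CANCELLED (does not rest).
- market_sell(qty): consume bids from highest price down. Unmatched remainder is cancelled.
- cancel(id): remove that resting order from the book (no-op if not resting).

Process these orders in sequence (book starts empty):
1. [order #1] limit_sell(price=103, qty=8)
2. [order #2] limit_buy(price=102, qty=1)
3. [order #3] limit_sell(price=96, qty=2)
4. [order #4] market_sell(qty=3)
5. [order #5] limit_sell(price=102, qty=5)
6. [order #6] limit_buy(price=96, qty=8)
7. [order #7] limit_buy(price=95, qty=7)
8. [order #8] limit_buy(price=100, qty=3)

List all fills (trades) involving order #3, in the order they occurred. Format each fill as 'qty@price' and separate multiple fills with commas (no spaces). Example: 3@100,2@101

After op 1 [order #1] limit_sell(price=103, qty=8): fills=none; bids=[-] asks=[#1:8@103]
After op 2 [order #2] limit_buy(price=102, qty=1): fills=none; bids=[#2:1@102] asks=[#1:8@103]
After op 3 [order #3] limit_sell(price=96, qty=2): fills=#2x#3:1@102; bids=[-] asks=[#3:1@96 #1:8@103]
After op 4 [order #4] market_sell(qty=3): fills=none; bids=[-] asks=[#3:1@96 #1:8@103]
After op 5 [order #5] limit_sell(price=102, qty=5): fills=none; bids=[-] asks=[#3:1@96 #5:5@102 #1:8@103]
After op 6 [order #6] limit_buy(price=96, qty=8): fills=#6x#3:1@96; bids=[#6:7@96] asks=[#5:5@102 #1:8@103]
After op 7 [order #7] limit_buy(price=95, qty=7): fills=none; bids=[#6:7@96 #7:7@95] asks=[#5:5@102 #1:8@103]
After op 8 [order #8] limit_buy(price=100, qty=3): fills=none; bids=[#8:3@100 #6:7@96 #7:7@95] asks=[#5:5@102 #1:8@103]

Answer: 1@102,1@96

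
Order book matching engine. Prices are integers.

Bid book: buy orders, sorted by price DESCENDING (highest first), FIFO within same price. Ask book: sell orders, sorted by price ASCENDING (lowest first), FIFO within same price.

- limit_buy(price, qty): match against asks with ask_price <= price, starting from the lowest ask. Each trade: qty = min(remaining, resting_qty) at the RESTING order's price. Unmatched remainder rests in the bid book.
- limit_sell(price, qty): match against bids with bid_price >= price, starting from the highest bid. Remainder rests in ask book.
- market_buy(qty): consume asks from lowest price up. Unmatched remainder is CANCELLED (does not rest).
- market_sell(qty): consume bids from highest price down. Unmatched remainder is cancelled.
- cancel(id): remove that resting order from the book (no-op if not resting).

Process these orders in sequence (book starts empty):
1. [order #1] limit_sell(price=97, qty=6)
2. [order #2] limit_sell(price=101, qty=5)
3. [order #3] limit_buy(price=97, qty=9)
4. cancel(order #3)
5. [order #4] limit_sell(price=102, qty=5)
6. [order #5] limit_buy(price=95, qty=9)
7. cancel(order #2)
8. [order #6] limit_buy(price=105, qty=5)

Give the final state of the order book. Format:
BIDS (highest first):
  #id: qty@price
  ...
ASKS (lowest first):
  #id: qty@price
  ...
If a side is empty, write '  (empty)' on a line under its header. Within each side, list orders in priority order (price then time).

After op 1 [order #1] limit_sell(price=97, qty=6): fills=none; bids=[-] asks=[#1:6@97]
After op 2 [order #2] limit_sell(price=101, qty=5): fills=none; bids=[-] asks=[#1:6@97 #2:5@101]
After op 3 [order #3] limit_buy(price=97, qty=9): fills=#3x#1:6@97; bids=[#3:3@97] asks=[#2:5@101]
After op 4 cancel(order #3): fills=none; bids=[-] asks=[#2:5@101]
After op 5 [order #4] limit_sell(price=102, qty=5): fills=none; bids=[-] asks=[#2:5@101 #4:5@102]
After op 6 [order #5] limit_buy(price=95, qty=9): fills=none; bids=[#5:9@95] asks=[#2:5@101 #4:5@102]
After op 7 cancel(order #2): fills=none; bids=[#5:9@95] asks=[#4:5@102]
After op 8 [order #6] limit_buy(price=105, qty=5): fills=#6x#4:5@102; bids=[#5:9@95] asks=[-]

Answer: BIDS (highest first):
  #5: 9@95
ASKS (lowest first):
  (empty)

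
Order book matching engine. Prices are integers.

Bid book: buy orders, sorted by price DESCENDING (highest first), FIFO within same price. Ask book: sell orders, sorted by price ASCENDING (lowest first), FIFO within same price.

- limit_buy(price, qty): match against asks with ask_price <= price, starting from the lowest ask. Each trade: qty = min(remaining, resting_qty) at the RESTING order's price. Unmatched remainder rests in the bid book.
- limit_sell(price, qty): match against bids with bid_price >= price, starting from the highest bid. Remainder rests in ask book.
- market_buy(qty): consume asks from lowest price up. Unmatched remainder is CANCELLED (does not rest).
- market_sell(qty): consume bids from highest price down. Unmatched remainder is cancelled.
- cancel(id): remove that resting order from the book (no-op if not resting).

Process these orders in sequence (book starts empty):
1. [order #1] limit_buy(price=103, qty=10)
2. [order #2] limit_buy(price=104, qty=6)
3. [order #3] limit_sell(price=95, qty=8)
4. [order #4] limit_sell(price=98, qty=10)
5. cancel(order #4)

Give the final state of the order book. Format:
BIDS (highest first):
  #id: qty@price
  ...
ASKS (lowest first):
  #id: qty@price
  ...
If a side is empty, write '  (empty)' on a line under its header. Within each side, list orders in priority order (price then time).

After op 1 [order #1] limit_buy(price=103, qty=10): fills=none; bids=[#1:10@103] asks=[-]
After op 2 [order #2] limit_buy(price=104, qty=6): fills=none; bids=[#2:6@104 #1:10@103] asks=[-]
After op 3 [order #3] limit_sell(price=95, qty=8): fills=#2x#3:6@104 #1x#3:2@103; bids=[#1:8@103] asks=[-]
After op 4 [order #4] limit_sell(price=98, qty=10): fills=#1x#4:8@103; bids=[-] asks=[#4:2@98]
After op 5 cancel(order #4): fills=none; bids=[-] asks=[-]

Answer: BIDS (highest first):
  (empty)
ASKS (lowest first):
  (empty)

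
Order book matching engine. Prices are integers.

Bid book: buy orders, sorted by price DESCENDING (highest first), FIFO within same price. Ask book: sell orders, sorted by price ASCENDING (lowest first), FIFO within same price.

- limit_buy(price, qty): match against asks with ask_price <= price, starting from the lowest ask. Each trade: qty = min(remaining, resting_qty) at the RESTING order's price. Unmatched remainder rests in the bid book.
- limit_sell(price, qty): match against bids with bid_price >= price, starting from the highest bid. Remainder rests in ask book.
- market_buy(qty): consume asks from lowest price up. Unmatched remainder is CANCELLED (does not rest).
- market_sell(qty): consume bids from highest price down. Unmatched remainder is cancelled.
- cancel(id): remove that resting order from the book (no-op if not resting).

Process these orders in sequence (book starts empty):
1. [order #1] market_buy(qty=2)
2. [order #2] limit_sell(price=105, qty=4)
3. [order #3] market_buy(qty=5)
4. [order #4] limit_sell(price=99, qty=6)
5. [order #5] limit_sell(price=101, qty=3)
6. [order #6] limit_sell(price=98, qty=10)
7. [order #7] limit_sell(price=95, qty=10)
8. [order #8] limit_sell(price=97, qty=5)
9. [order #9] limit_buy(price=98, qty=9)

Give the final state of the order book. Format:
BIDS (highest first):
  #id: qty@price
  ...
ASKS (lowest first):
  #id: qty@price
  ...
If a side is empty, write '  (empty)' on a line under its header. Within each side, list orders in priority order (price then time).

Answer: BIDS (highest first):
  (empty)
ASKS (lowest first):
  #7: 1@95
  #8: 5@97
  #6: 10@98
  #4: 6@99
  #5: 3@101

Derivation:
After op 1 [order #1] market_buy(qty=2): fills=none; bids=[-] asks=[-]
After op 2 [order #2] limit_sell(price=105, qty=4): fills=none; bids=[-] asks=[#2:4@105]
After op 3 [order #3] market_buy(qty=5): fills=#3x#2:4@105; bids=[-] asks=[-]
After op 4 [order #4] limit_sell(price=99, qty=6): fills=none; bids=[-] asks=[#4:6@99]
After op 5 [order #5] limit_sell(price=101, qty=3): fills=none; bids=[-] asks=[#4:6@99 #5:3@101]
After op 6 [order #6] limit_sell(price=98, qty=10): fills=none; bids=[-] asks=[#6:10@98 #4:6@99 #5:3@101]
After op 7 [order #7] limit_sell(price=95, qty=10): fills=none; bids=[-] asks=[#7:10@95 #6:10@98 #4:6@99 #5:3@101]
After op 8 [order #8] limit_sell(price=97, qty=5): fills=none; bids=[-] asks=[#7:10@95 #8:5@97 #6:10@98 #4:6@99 #5:3@101]
After op 9 [order #9] limit_buy(price=98, qty=9): fills=#9x#7:9@95; bids=[-] asks=[#7:1@95 #8:5@97 #6:10@98 #4:6@99 #5:3@101]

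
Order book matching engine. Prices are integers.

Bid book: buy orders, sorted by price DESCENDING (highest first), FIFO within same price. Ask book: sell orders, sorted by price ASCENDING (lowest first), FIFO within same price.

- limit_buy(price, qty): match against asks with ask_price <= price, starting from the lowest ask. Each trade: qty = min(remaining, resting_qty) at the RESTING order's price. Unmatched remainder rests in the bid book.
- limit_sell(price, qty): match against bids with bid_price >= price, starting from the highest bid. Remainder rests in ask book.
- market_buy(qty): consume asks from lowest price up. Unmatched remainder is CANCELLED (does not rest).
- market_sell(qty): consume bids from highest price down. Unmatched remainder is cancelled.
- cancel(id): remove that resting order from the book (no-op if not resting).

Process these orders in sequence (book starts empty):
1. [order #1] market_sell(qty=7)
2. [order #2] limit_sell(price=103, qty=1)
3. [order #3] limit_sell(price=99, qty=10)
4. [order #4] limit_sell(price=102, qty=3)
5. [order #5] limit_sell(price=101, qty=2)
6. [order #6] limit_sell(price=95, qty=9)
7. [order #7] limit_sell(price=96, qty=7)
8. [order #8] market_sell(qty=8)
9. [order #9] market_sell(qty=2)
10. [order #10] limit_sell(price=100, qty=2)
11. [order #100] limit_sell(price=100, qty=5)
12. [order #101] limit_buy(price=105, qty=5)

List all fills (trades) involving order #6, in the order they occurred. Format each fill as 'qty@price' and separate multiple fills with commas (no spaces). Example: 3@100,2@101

Answer: 5@95

Derivation:
After op 1 [order #1] market_sell(qty=7): fills=none; bids=[-] asks=[-]
After op 2 [order #2] limit_sell(price=103, qty=1): fills=none; bids=[-] asks=[#2:1@103]
After op 3 [order #3] limit_sell(price=99, qty=10): fills=none; bids=[-] asks=[#3:10@99 #2:1@103]
After op 4 [order #4] limit_sell(price=102, qty=3): fills=none; bids=[-] asks=[#3:10@99 #4:3@102 #2:1@103]
After op 5 [order #5] limit_sell(price=101, qty=2): fills=none; bids=[-] asks=[#3:10@99 #5:2@101 #4:3@102 #2:1@103]
After op 6 [order #6] limit_sell(price=95, qty=9): fills=none; bids=[-] asks=[#6:9@95 #3:10@99 #5:2@101 #4:3@102 #2:1@103]
After op 7 [order #7] limit_sell(price=96, qty=7): fills=none; bids=[-] asks=[#6:9@95 #7:7@96 #3:10@99 #5:2@101 #4:3@102 #2:1@103]
After op 8 [order #8] market_sell(qty=8): fills=none; bids=[-] asks=[#6:9@95 #7:7@96 #3:10@99 #5:2@101 #4:3@102 #2:1@103]
After op 9 [order #9] market_sell(qty=2): fills=none; bids=[-] asks=[#6:9@95 #7:7@96 #3:10@99 #5:2@101 #4:3@102 #2:1@103]
After op 10 [order #10] limit_sell(price=100, qty=2): fills=none; bids=[-] asks=[#6:9@95 #7:7@96 #3:10@99 #10:2@100 #5:2@101 #4:3@102 #2:1@103]
After op 11 [order #100] limit_sell(price=100, qty=5): fills=none; bids=[-] asks=[#6:9@95 #7:7@96 #3:10@99 #10:2@100 #100:5@100 #5:2@101 #4:3@102 #2:1@103]
After op 12 [order #101] limit_buy(price=105, qty=5): fills=#101x#6:5@95; bids=[-] asks=[#6:4@95 #7:7@96 #3:10@99 #10:2@100 #100:5@100 #5:2@101 #4:3@102 #2:1@103]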